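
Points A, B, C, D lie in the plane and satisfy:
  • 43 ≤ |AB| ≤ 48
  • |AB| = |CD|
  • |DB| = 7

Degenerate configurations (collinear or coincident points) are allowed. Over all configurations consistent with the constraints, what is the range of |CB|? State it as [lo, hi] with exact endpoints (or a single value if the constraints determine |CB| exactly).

|AB| ∈ [43, 48]
|BD| ∈ {7}
|CD| ∈ [43, 48]
|AD| ∈ [36, 55]
|BC| ∈ [36, 55]
|AC| ∈ [0, 103]

|CB| ∈ [36, 55]  (≈ [36.0000, 55.0000])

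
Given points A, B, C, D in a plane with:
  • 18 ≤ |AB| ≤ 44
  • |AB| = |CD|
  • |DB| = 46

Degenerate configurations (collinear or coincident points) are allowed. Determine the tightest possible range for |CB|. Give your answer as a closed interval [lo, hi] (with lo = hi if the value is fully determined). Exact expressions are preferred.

|AB| ∈ [18, 44]
|BD| ∈ {46}
|CD| ∈ [18, 44]
|AD| ∈ [2, 90]
|BC| ∈ [2, 90]
|AC| ∈ [0, 134]

|CB| ∈ [2, 90]  (≈ [2.0000, 90.0000])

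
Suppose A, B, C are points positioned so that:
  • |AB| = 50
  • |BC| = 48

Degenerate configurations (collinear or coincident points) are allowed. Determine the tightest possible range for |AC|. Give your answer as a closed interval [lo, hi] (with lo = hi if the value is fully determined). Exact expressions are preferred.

|AB| ∈ {50}
|BC| ∈ {48}
|AC| ∈ [2, 98]

|AC| ∈ [2, 98]  (≈ [2.0000, 98.0000])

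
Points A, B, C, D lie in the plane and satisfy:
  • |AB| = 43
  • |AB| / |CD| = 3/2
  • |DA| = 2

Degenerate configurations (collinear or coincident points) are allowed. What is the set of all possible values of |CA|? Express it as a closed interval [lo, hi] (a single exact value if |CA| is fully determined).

|AB| ∈ {43}
|AD| ∈ {2}
|CD| ∈ {86/3}
|BD| ∈ [41, 45]
|AC| ∈ [80/3, 92/3]
|BC| ∈ [37/3, 221/3]

|CA| ∈ [80/3, 92/3]  (≈ [26.6667, 30.6667])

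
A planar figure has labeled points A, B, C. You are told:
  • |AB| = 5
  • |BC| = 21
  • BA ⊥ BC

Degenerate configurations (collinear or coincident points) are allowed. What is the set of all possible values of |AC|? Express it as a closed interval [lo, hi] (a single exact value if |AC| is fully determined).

|AB| ∈ {5}
|BC| ∈ {21}
|AC| ∈ {√(466)}

|AC| = √(466)  (≈ 21.5870)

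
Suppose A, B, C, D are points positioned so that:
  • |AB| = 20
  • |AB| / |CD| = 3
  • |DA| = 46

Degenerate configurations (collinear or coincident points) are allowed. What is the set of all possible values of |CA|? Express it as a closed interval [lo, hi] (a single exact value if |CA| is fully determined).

|AB| ∈ {20}
|AD| ∈ {46}
|CD| ∈ {20/3}
|BD| ∈ [26, 66]
|AC| ∈ [118/3, 158/3]
|BC| ∈ [58/3, 218/3]

|CA| ∈ [118/3, 158/3]  (≈ [39.3333, 52.6667])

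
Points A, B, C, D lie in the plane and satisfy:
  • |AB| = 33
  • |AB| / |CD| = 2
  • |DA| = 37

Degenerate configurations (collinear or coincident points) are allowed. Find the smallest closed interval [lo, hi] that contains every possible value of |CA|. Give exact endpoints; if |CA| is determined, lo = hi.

|CA| ∈ [41/2, 107/2]  (≈ [20.5000, 53.5000])

|AB| ∈ {33}
|AD| ∈ {37}
|CD| ∈ {33/2}
|BD| ∈ [4, 70]
|AC| ∈ [41/2, 107/2]
|BC| ∈ [0, 173/2]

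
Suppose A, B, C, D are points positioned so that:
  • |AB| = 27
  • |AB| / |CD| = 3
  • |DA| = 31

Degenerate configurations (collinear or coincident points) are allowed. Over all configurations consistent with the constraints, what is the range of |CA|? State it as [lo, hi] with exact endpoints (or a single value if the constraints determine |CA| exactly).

|CA| ∈ [22, 40]  (≈ [22.0000, 40.0000])

|AB| ∈ {27}
|AD| ∈ {31}
|CD| ∈ {9}
|BD| ∈ [4, 58]
|AC| ∈ [22, 40]
|BC| ∈ [0, 67]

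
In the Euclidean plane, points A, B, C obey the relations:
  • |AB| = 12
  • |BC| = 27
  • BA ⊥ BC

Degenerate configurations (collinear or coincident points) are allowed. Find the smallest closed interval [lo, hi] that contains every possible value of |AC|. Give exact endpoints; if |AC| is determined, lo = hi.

|AB| ∈ {12}
|BC| ∈ {27}
|AC| ∈ {3·√(97)}

|AC| = 3·√(97)  (≈ 29.5466)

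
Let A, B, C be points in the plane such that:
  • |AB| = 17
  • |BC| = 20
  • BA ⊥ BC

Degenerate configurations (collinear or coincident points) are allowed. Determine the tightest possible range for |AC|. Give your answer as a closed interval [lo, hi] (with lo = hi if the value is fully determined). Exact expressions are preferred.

|AC| = √(689)  (≈ 26.2488)

|AB| ∈ {17}
|BC| ∈ {20}
|AC| ∈ {√(689)}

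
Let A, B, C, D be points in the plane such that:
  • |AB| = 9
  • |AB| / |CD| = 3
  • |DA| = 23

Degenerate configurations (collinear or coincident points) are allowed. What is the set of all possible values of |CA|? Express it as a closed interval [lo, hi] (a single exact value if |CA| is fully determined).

|CA| ∈ [20, 26]  (≈ [20.0000, 26.0000])

|AB| ∈ {9}
|AD| ∈ {23}
|CD| ∈ {3}
|BD| ∈ [14, 32]
|AC| ∈ [20, 26]
|BC| ∈ [11, 35]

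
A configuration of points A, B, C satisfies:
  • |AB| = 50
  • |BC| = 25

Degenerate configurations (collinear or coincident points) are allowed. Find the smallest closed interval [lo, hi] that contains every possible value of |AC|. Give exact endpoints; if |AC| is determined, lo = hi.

|AB| ∈ {50}
|BC| ∈ {25}
|AC| ∈ [25, 75]

|AC| ∈ [25, 75]  (≈ [25.0000, 75.0000])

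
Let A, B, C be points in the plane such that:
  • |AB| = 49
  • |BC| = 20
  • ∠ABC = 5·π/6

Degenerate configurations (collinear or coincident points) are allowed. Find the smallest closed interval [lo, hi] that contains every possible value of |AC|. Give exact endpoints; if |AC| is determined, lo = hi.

|AB| ∈ {49}
|BC| ∈ {20}
|AC| ∈ {√(980·√(3) + 2801)}

|AC| = √(980·√(3) + 2801)  (≈ 67.0702)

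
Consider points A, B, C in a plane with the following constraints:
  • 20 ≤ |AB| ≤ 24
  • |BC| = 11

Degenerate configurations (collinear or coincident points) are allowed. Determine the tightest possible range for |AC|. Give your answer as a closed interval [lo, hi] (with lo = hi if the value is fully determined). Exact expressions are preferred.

|AC| ∈ [9, 35]  (≈ [9.0000, 35.0000])

|AB| ∈ [20, 24]
|BC| ∈ {11}
|AC| ∈ [9, 35]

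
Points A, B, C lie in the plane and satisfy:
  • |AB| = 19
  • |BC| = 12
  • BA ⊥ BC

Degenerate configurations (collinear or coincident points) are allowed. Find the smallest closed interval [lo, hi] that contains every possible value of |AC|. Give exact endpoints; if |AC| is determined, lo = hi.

|AC| = √(505)  (≈ 22.4722)

|AB| ∈ {19}
|BC| ∈ {12}
|AC| ∈ {√(505)}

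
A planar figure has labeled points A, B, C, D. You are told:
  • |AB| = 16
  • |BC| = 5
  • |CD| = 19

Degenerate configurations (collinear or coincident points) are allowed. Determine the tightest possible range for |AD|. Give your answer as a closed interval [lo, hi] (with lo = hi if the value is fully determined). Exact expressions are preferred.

|AB| ∈ {16}
|BC| ∈ {5}
|CD| ∈ {19}
|AC| ∈ [11, 21]
|BD| ∈ [14, 24]
|AD| ∈ [0, 40]

|AD| ∈ [0, 40]  (≈ [0.0000, 40.0000])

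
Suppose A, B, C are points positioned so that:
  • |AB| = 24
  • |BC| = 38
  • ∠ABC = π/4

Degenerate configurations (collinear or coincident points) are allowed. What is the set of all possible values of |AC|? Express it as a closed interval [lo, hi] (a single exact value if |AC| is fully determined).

|AB| ∈ {24}
|BC| ∈ {38}
|AC| ∈ {2·√(505 - 228·√(2))}

|AC| = 2·√(505 - 228·√(2))  (≈ 27.0229)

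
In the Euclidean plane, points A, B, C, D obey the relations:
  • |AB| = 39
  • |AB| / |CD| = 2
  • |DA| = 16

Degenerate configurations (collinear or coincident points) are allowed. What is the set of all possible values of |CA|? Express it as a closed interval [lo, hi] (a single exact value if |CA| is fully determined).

|CA| ∈ [7/2, 71/2]  (≈ [3.5000, 35.5000])

|AB| ∈ {39}
|AD| ∈ {16}
|CD| ∈ {39/2}
|BD| ∈ [23, 55]
|AC| ∈ [7/2, 71/2]
|BC| ∈ [7/2, 149/2]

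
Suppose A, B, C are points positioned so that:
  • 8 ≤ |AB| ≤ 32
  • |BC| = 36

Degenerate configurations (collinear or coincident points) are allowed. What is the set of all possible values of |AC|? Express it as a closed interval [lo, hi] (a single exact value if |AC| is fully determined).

|AC| ∈ [4, 68]  (≈ [4.0000, 68.0000])

|AB| ∈ [8, 32]
|BC| ∈ {36}
|AC| ∈ [4, 68]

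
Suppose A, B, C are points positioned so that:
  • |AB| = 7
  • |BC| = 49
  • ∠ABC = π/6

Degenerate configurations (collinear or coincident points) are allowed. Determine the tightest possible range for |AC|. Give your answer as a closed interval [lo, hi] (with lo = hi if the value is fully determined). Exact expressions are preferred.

|AC| = 7·√(50 - 7·√(3))  (≈ 43.0802)

|AB| ∈ {7}
|BC| ∈ {49}
|AC| ∈ {7·√(50 - 7·√(3))}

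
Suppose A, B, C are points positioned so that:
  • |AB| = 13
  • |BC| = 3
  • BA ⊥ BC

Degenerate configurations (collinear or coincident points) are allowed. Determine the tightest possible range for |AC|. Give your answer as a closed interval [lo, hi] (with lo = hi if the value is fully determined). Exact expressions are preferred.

|AB| ∈ {13}
|BC| ∈ {3}
|AC| ∈ {√(178)}

|AC| = √(178)  (≈ 13.3417)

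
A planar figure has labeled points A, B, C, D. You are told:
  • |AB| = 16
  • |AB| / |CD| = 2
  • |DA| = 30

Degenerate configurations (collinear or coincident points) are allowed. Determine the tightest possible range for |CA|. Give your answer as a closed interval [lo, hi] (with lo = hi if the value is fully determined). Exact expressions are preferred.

|AB| ∈ {16}
|AD| ∈ {30}
|CD| ∈ {8}
|BD| ∈ [14, 46]
|AC| ∈ [22, 38]
|BC| ∈ [6, 54]

|CA| ∈ [22, 38]  (≈ [22.0000, 38.0000])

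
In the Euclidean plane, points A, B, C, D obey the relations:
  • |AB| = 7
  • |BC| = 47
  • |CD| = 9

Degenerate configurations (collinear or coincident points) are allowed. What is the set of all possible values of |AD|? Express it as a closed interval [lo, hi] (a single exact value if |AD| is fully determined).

|AB| ∈ {7}
|BC| ∈ {47}
|CD| ∈ {9}
|AC| ∈ [40, 54]
|BD| ∈ [38, 56]
|AD| ∈ [31, 63]

|AD| ∈ [31, 63]  (≈ [31.0000, 63.0000])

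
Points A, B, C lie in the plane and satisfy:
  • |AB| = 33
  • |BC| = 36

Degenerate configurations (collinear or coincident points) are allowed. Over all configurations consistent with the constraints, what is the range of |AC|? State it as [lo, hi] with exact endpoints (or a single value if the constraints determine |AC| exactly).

|AC| ∈ [3, 69]  (≈ [3.0000, 69.0000])

|AB| ∈ {33}
|BC| ∈ {36}
|AC| ∈ [3, 69]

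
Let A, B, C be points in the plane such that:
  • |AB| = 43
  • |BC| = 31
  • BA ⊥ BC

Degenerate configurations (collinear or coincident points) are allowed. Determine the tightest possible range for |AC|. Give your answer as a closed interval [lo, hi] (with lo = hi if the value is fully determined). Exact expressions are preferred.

|AC| = √(2810)  (≈ 53.0094)

|AB| ∈ {43}
|BC| ∈ {31}
|AC| ∈ {√(2810)}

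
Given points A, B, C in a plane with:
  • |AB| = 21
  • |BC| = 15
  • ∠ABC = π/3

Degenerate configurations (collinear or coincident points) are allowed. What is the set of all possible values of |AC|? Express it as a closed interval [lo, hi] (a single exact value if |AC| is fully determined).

|AC| = 3·√(39)  (≈ 18.7350)

|AB| ∈ {21}
|BC| ∈ {15}
|AC| ∈ {3·√(39)}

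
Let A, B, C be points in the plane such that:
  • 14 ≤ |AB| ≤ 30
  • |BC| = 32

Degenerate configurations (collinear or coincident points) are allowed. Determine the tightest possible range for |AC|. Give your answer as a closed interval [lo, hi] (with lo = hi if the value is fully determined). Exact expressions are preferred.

|AC| ∈ [2, 62]  (≈ [2.0000, 62.0000])

|AB| ∈ [14, 30]
|BC| ∈ {32}
|AC| ∈ [2, 62]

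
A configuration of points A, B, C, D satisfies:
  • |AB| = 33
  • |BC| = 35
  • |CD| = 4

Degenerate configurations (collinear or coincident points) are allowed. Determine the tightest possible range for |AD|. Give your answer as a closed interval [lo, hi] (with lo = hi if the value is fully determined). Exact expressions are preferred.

|AD| ∈ [0, 72]  (≈ [0.0000, 72.0000])

|AB| ∈ {33}
|BC| ∈ {35}
|CD| ∈ {4}
|AC| ∈ [2, 68]
|BD| ∈ [31, 39]
|AD| ∈ [0, 72]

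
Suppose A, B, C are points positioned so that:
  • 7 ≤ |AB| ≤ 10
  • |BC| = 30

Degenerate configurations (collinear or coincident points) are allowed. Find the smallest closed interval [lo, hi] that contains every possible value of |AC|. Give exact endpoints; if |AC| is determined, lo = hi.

|AC| ∈ [20, 40]  (≈ [20.0000, 40.0000])

|AB| ∈ [7, 10]
|BC| ∈ {30}
|AC| ∈ [20, 40]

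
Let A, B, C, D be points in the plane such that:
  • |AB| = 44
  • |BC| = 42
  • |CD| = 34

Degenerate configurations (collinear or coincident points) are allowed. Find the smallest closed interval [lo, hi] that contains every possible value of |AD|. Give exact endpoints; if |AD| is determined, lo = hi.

|AD| ∈ [0, 120]  (≈ [0.0000, 120.0000])

|AB| ∈ {44}
|BC| ∈ {42}
|CD| ∈ {34}
|AC| ∈ [2, 86]
|BD| ∈ [8, 76]
|AD| ∈ [0, 120]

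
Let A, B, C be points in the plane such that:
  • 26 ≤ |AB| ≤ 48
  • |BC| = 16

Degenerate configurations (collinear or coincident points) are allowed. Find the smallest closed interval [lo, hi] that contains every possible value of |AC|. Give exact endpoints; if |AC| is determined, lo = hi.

|AB| ∈ [26, 48]
|BC| ∈ {16}
|AC| ∈ [10, 64]

|AC| ∈ [10, 64]  (≈ [10.0000, 64.0000])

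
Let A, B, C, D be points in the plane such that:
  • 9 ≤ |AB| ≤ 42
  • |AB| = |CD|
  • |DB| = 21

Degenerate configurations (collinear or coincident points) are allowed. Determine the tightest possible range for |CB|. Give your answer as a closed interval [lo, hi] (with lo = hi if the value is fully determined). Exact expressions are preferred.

|CB| ∈ [0, 63]  (≈ [0.0000, 63.0000])

|AB| ∈ [9, 42]
|BD| ∈ {21}
|CD| ∈ [9, 42]
|AD| ∈ [0, 63]
|BC| ∈ [0, 63]
|AC| ∈ [0, 105]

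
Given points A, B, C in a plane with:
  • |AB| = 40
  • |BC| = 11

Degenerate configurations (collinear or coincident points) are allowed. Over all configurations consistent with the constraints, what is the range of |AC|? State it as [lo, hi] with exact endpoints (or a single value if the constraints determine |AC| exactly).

|AB| ∈ {40}
|BC| ∈ {11}
|AC| ∈ [29, 51]

|AC| ∈ [29, 51]  (≈ [29.0000, 51.0000])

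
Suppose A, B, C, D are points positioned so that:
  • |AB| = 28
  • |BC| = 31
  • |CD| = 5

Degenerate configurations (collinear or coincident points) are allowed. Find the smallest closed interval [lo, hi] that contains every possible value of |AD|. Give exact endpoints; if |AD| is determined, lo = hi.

|AB| ∈ {28}
|BC| ∈ {31}
|CD| ∈ {5}
|AC| ∈ [3, 59]
|BD| ∈ [26, 36]
|AD| ∈ [0, 64]

|AD| ∈ [0, 64]  (≈ [0.0000, 64.0000])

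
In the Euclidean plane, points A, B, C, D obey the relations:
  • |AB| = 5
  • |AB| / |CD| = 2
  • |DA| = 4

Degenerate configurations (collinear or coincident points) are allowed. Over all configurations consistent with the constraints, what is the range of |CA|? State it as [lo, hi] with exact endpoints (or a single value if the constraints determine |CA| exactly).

|AB| ∈ {5}
|AD| ∈ {4}
|CD| ∈ {5/2}
|BD| ∈ [1, 9]
|AC| ∈ [3/2, 13/2]
|BC| ∈ [0, 23/2]

|CA| ∈ [3/2, 13/2]  (≈ [1.5000, 6.5000])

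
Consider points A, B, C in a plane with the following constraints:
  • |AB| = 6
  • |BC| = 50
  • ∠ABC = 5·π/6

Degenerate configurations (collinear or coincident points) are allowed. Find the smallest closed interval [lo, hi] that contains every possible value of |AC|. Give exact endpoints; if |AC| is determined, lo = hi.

|AC| = 2·√(75·√(3) + 634)  (≈ 55.2776)

|AB| ∈ {6}
|BC| ∈ {50}
|AC| ∈ {2·√(75·√(3) + 634)}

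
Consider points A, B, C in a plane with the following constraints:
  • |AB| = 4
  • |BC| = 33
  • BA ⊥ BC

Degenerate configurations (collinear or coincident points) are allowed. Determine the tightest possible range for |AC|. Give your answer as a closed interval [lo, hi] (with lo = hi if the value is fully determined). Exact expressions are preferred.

|AB| ∈ {4}
|BC| ∈ {33}
|AC| ∈ {√(1105)}

|AC| = √(1105)  (≈ 33.2415)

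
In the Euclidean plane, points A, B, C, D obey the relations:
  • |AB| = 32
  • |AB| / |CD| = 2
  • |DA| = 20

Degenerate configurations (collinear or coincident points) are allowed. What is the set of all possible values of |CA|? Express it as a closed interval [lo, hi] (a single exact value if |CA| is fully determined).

|AB| ∈ {32}
|AD| ∈ {20}
|CD| ∈ {16}
|BD| ∈ [12, 52]
|AC| ∈ [4, 36]
|BC| ∈ [0, 68]

|CA| ∈ [4, 36]  (≈ [4.0000, 36.0000])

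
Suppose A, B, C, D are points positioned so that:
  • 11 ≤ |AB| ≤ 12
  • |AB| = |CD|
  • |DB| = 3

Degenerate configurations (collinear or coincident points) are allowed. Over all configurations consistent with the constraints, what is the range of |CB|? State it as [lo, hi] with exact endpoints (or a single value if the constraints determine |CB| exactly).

|AB| ∈ [11, 12]
|BD| ∈ {3}
|CD| ∈ [11, 12]
|AD| ∈ [8, 15]
|BC| ∈ [8, 15]
|AC| ∈ [0, 27]

|CB| ∈ [8, 15]  (≈ [8.0000, 15.0000])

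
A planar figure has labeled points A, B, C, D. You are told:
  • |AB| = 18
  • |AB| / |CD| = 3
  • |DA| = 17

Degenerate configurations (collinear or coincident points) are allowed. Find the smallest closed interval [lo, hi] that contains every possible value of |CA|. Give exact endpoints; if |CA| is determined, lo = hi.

|CA| ∈ [11, 23]  (≈ [11.0000, 23.0000])

|AB| ∈ {18}
|AD| ∈ {17}
|CD| ∈ {6}
|BD| ∈ [1, 35]
|AC| ∈ [11, 23]
|BC| ∈ [0, 41]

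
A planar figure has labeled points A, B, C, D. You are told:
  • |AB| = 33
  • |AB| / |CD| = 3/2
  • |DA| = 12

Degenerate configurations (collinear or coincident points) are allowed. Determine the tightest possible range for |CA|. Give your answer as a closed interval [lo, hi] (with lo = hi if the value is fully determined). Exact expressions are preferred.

|CA| ∈ [10, 34]  (≈ [10.0000, 34.0000])

|AB| ∈ {33}
|AD| ∈ {12}
|CD| ∈ {22}
|BD| ∈ [21, 45]
|AC| ∈ [10, 34]
|BC| ∈ [0, 67]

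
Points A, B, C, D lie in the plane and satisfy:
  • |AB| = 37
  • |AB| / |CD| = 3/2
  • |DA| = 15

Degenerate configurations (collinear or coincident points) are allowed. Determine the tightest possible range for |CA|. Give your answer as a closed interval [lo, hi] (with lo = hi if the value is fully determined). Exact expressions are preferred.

|AB| ∈ {37}
|AD| ∈ {15}
|CD| ∈ {74/3}
|BD| ∈ [22, 52]
|AC| ∈ [29/3, 119/3]
|BC| ∈ [0, 230/3]

|CA| ∈ [29/3, 119/3]  (≈ [9.6667, 39.6667])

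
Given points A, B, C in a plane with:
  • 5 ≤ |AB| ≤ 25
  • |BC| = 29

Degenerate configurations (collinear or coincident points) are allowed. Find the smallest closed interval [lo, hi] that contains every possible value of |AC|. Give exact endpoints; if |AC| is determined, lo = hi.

|AB| ∈ [5, 25]
|BC| ∈ {29}
|AC| ∈ [4, 54]

|AC| ∈ [4, 54]  (≈ [4.0000, 54.0000])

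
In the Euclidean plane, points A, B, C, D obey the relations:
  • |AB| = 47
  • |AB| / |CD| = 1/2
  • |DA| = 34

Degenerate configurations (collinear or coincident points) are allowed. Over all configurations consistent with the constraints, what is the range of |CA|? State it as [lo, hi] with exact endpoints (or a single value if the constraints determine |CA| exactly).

|CA| ∈ [60, 128]  (≈ [60.0000, 128.0000])

|AB| ∈ {47}
|AD| ∈ {34}
|CD| ∈ {94}
|BD| ∈ [13, 81]
|AC| ∈ [60, 128]
|BC| ∈ [13, 175]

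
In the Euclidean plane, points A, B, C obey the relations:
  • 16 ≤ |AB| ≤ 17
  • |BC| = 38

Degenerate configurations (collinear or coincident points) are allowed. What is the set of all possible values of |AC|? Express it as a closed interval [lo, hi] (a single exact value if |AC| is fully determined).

|AB| ∈ [16, 17]
|BC| ∈ {38}
|AC| ∈ [21, 55]

|AC| ∈ [21, 55]  (≈ [21.0000, 55.0000])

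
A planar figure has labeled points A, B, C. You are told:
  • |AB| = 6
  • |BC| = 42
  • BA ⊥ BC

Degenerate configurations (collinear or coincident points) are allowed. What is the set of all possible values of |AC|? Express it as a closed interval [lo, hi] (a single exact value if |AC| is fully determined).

|AB| ∈ {6}
|BC| ∈ {42}
|AC| ∈ {30·√(2)}

|AC| = 30·√(2)  (≈ 42.4264)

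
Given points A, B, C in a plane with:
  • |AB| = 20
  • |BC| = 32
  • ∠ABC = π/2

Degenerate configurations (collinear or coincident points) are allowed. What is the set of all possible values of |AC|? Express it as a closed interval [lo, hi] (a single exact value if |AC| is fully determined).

|AB| ∈ {20}
|BC| ∈ {32}
|AC| ∈ {4·√(89)}

|AC| = 4·√(89)  (≈ 37.7359)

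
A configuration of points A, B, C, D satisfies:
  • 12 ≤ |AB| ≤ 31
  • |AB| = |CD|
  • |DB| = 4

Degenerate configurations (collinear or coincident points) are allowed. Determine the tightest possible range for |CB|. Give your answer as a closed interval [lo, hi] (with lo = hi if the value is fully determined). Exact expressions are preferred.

|AB| ∈ [12, 31]
|BD| ∈ {4}
|CD| ∈ [12, 31]
|AD| ∈ [8, 35]
|BC| ∈ [8, 35]
|AC| ∈ [0, 66]

|CB| ∈ [8, 35]  (≈ [8.0000, 35.0000])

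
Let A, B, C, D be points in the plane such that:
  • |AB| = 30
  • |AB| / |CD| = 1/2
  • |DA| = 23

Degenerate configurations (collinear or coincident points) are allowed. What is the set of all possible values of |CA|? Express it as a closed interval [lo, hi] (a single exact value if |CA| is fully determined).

|AB| ∈ {30}
|AD| ∈ {23}
|CD| ∈ {60}
|BD| ∈ [7, 53]
|AC| ∈ [37, 83]
|BC| ∈ [7, 113]

|CA| ∈ [37, 83]  (≈ [37.0000, 83.0000])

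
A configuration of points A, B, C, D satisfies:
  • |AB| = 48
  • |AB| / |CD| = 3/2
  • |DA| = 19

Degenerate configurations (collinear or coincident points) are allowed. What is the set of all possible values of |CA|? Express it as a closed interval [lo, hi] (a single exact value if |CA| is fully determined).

|AB| ∈ {48}
|AD| ∈ {19}
|CD| ∈ {32}
|BD| ∈ [29, 67]
|AC| ∈ [13, 51]
|BC| ∈ [0, 99]

|CA| ∈ [13, 51]  (≈ [13.0000, 51.0000])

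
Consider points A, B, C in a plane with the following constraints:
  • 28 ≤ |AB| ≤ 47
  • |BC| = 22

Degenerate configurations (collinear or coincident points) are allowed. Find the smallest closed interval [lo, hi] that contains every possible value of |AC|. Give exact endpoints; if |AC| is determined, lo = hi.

|AB| ∈ [28, 47]
|BC| ∈ {22}
|AC| ∈ [6, 69]

|AC| ∈ [6, 69]  (≈ [6.0000, 69.0000])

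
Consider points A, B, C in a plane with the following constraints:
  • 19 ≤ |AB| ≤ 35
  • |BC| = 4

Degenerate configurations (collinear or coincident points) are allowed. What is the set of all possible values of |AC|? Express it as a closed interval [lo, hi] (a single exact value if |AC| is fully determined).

|AB| ∈ [19, 35]
|BC| ∈ {4}
|AC| ∈ [15, 39]

|AC| ∈ [15, 39]  (≈ [15.0000, 39.0000])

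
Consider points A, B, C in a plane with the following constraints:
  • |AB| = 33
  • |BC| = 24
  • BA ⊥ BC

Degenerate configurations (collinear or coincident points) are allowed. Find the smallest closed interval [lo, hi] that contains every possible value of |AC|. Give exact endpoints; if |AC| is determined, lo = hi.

|AB| ∈ {33}
|BC| ∈ {24}
|AC| ∈ {3·√(185)}

|AC| = 3·√(185)  (≈ 40.8044)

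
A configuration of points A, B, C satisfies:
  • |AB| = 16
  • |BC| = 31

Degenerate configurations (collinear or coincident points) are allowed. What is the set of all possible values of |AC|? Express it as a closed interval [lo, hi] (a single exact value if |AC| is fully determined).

|AC| ∈ [15, 47]  (≈ [15.0000, 47.0000])

|AB| ∈ {16}
|BC| ∈ {31}
|AC| ∈ [15, 47]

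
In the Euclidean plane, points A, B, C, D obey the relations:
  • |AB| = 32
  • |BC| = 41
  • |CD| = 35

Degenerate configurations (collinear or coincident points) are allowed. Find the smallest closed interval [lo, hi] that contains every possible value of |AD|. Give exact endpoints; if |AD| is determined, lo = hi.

|AB| ∈ {32}
|BC| ∈ {41}
|CD| ∈ {35}
|AC| ∈ [9, 73]
|BD| ∈ [6, 76]
|AD| ∈ [0, 108]

|AD| ∈ [0, 108]  (≈ [0.0000, 108.0000])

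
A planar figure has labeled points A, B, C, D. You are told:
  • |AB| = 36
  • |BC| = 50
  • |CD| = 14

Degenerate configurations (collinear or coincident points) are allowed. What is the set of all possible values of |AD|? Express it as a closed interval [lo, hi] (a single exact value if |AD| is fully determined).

|AD| ∈ [0, 100]  (≈ [0.0000, 100.0000])

|AB| ∈ {36}
|BC| ∈ {50}
|CD| ∈ {14}
|AC| ∈ [14, 86]
|BD| ∈ [36, 64]
|AD| ∈ [0, 100]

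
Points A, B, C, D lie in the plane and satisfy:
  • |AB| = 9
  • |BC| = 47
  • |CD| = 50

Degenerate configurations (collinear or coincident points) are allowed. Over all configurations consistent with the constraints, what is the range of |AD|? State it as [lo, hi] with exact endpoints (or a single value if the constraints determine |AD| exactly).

|AD| ∈ [0, 106]  (≈ [0.0000, 106.0000])

|AB| ∈ {9}
|BC| ∈ {47}
|CD| ∈ {50}
|AC| ∈ [38, 56]
|BD| ∈ [3, 97]
|AD| ∈ [0, 106]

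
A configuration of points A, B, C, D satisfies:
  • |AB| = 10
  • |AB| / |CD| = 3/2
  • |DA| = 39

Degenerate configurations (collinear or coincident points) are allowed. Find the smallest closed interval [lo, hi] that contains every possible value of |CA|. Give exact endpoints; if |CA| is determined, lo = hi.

|AB| ∈ {10}
|AD| ∈ {39}
|CD| ∈ {20/3}
|BD| ∈ [29, 49]
|AC| ∈ [97/3, 137/3]
|BC| ∈ [67/3, 167/3]

|CA| ∈ [97/3, 137/3]  (≈ [32.3333, 45.6667])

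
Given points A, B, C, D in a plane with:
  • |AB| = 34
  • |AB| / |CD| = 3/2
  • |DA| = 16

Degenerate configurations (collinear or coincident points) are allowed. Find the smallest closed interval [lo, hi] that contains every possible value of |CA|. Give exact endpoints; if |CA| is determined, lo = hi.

|AB| ∈ {34}
|AD| ∈ {16}
|CD| ∈ {68/3}
|BD| ∈ [18, 50]
|AC| ∈ [20/3, 116/3]
|BC| ∈ [0, 218/3]

|CA| ∈ [20/3, 116/3]  (≈ [6.6667, 38.6667])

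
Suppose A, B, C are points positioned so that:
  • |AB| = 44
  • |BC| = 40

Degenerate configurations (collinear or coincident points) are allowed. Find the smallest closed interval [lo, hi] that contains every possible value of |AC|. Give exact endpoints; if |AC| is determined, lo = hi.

|AC| ∈ [4, 84]  (≈ [4.0000, 84.0000])

|AB| ∈ {44}
|BC| ∈ {40}
|AC| ∈ [4, 84]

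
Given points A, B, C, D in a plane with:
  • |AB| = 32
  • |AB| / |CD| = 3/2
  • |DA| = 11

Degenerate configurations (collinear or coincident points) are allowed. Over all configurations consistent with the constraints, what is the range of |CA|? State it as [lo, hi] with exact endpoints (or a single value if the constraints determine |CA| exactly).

|CA| ∈ [31/3, 97/3]  (≈ [10.3333, 32.3333])

|AB| ∈ {32}
|AD| ∈ {11}
|CD| ∈ {64/3}
|BD| ∈ [21, 43]
|AC| ∈ [31/3, 97/3]
|BC| ∈ [0, 193/3]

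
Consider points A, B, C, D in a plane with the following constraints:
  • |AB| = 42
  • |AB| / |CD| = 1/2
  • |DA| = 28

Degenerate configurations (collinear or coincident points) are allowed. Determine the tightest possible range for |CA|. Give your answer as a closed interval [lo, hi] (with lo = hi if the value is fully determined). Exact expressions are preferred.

|AB| ∈ {42}
|AD| ∈ {28}
|CD| ∈ {84}
|BD| ∈ [14, 70]
|AC| ∈ [56, 112]
|BC| ∈ [14, 154]

|CA| ∈ [56, 112]  (≈ [56.0000, 112.0000])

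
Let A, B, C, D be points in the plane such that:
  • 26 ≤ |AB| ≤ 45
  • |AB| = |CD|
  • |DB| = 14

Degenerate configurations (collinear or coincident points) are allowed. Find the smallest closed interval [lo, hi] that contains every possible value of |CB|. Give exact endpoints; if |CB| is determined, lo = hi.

|AB| ∈ [26, 45]
|BD| ∈ {14}
|CD| ∈ [26, 45]
|AD| ∈ [12, 59]
|BC| ∈ [12, 59]
|AC| ∈ [0, 104]

|CB| ∈ [12, 59]  (≈ [12.0000, 59.0000])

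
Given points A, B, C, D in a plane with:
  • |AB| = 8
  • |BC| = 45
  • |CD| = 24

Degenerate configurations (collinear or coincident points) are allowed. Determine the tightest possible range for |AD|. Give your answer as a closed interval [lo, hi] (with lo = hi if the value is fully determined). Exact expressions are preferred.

|AD| ∈ [13, 77]  (≈ [13.0000, 77.0000])

|AB| ∈ {8}
|BC| ∈ {45}
|CD| ∈ {24}
|AC| ∈ [37, 53]
|BD| ∈ [21, 69]
|AD| ∈ [13, 77]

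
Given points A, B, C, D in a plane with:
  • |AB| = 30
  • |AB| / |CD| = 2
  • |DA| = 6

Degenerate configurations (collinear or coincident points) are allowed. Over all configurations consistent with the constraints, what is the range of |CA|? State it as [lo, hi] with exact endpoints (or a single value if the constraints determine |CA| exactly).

|CA| ∈ [9, 21]  (≈ [9.0000, 21.0000])

|AB| ∈ {30}
|AD| ∈ {6}
|CD| ∈ {15}
|BD| ∈ [24, 36]
|AC| ∈ [9, 21]
|BC| ∈ [9, 51]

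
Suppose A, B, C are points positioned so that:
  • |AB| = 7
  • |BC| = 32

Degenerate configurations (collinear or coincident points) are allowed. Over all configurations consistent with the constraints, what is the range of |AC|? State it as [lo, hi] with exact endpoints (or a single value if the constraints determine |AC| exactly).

|AC| ∈ [25, 39]  (≈ [25.0000, 39.0000])

|AB| ∈ {7}
|BC| ∈ {32}
|AC| ∈ [25, 39]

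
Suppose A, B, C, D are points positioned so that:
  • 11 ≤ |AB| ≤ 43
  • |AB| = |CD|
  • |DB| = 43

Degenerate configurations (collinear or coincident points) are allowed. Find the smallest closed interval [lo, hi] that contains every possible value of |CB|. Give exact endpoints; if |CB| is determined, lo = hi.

|AB| ∈ [11, 43]
|BD| ∈ {43}
|CD| ∈ [11, 43]
|AD| ∈ [0, 86]
|BC| ∈ [0, 86]
|AC| ∈ [0, 129]

|CB| ∈ [0, 86]  (≈ [0.0000, 86.0000])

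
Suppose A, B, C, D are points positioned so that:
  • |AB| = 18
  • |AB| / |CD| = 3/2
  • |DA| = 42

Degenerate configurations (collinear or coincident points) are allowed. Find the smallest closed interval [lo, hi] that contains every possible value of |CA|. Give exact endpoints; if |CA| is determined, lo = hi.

|CA| ∈ [30, 54]  (≈ [30.0000, 54.0000])

|AB| ∈ {18}
|AD| ∈ {42}
|CD| ∈ {12}
|BD| ∈ [24, 60]
|AC| ∈ [30, 54]
|BC| ∈ [12, 72]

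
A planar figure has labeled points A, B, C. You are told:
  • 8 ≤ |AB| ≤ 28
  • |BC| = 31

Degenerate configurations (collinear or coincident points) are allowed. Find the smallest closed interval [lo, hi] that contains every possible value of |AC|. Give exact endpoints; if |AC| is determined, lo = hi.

|AC| ∈ [3, 59]  (≈ [3.0000, 59.0000])

|AB| ∈ [8, 28]
|BC| ∈ {31}
|AC| ∈ [3, 59]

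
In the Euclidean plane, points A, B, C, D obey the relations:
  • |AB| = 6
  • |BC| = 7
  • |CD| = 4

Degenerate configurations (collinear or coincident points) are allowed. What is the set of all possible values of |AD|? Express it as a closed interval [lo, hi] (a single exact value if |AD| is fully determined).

|AD| ∈ [0, 17]  (≈ [0.0000, 17.0000])

|AB| ∈ {6}
|BC| ∈ {7}
|CD| ∈ {4}
|AC| ∈ [1, 13]
|BD| ∈ [3, 11]
|AD| ∈ [0, 17]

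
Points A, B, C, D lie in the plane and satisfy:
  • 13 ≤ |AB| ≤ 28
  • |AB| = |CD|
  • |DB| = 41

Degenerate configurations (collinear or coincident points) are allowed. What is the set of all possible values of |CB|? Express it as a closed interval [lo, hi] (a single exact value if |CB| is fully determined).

|CB| ∈ [13, 69]  (≈ [13.0000, 69.0000])

|AB| ∈ [13, 28]
|BD| ∈ {41}
|CD| ∈ [13, 28]
|AD| ∈ [13, 69]
|BC| ∈ [13, 69]
|AC| ∈ [0, 97]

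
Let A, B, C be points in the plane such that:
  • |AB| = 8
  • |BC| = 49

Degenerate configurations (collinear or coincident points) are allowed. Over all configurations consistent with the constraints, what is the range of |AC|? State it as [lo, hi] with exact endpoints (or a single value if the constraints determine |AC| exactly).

|AC| ∈ [41, 57]  (≈ [41.0000, 57.0000])

|AB| ∈ {8}
|BC| ∈ {49}
|AC| ∈ [41, 57]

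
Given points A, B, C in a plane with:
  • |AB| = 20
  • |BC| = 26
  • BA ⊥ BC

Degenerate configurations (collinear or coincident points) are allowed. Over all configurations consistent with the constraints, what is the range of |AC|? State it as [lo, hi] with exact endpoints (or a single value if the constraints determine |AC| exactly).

|AB| ∈ {20}
|BC| ∈ {26}
|AC| ∈ {2·√(269)}

|AC| = 2·√(269)  (≈ 32.8024)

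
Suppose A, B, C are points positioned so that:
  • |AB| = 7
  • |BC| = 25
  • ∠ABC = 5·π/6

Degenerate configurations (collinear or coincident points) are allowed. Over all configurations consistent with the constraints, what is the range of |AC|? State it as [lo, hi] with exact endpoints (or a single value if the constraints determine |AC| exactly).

|AC| = √(175·√(3) + 674)  (≈ 31.2587)

|AB| ∈ {7}
|BC| ∈ {25}
|AC| ∈ {√(175·√(3) + 674)}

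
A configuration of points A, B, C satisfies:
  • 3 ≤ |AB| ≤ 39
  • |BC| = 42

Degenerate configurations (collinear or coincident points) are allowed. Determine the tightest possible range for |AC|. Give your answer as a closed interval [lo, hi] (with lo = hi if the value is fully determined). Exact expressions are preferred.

|AB| ∈ [3, 39]
|BC| ∈ {42}
|AC| ∈ [3, 81]

|AC| ∈ [3, 81]  (≈ [3.0000, 81.0000])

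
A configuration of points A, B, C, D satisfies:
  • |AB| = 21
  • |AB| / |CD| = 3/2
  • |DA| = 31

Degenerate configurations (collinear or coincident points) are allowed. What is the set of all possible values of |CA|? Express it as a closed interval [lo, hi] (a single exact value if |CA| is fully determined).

|CA| ∈ [17, 45]  (≈ [17.0000, 45.0000])

|AB| ∈ {21}
|AD| ∈ {31}
|CD| ∈ {14}
|BD| ∈ [10, 52]
|AC| ∈ [17, 45]
|BC| ∈ [0, 66]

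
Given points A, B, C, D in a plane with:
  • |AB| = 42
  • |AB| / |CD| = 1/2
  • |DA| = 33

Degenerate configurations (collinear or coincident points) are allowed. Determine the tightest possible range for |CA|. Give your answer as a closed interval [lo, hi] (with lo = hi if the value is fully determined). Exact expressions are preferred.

|AB| ∈ {42}
|AD| ∈ {33}
|CD| ∈ {84}
|BD| ∈ [9, 75]
|AC| ∈ [51, 117]
|BC| ∈ [9, 159]

|CA| ∈ [51, 117]  (≈ [51.0000, 117.0000])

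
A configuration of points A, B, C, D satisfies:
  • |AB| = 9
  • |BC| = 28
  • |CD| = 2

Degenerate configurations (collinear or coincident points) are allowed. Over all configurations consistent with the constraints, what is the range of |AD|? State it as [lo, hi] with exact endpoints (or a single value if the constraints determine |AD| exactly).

|AD| ∈ [17, 39]  (≈ [17.0000, 39.0000])

|AB| ∈ {9}
|BC| ∈ {28}
|CD| ∈ {2}
|AC| ∈ [19, 37]
|BD| ∈ [26, 30]
|AD| ∈ [17, 39]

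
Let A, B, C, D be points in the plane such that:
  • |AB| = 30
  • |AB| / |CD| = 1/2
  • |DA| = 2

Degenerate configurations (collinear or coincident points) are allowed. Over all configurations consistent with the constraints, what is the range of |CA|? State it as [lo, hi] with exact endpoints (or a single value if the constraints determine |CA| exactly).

|AB| ∈ {30}
|AD| ∈ {2}
|CD| ∈ {60}
|BD| ∈ [28, 32]
|AC| ∈ [58, 62]
|BC| ∈ [28, 92]

|CA| ∈ [58, 62]  (≈ [58.0000, 62.0000])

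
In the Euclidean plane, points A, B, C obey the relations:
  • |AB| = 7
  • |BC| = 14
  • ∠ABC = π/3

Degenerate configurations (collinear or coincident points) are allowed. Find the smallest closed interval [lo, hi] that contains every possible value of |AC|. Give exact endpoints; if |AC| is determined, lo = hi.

|AC| = 7·√(3)  (≈ 12.1244)

|AB| ∈ {7}
|BC| ∈ {14}
|AC| ∈ {7·√(3)}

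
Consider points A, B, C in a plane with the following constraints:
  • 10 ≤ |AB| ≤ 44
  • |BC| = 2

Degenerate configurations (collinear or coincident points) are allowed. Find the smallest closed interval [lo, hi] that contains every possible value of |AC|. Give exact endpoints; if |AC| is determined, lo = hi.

|AB| ∈ [10, 44]
|BC| ∈ {2}
|AC| ∈ [8, 46]

|AC| ∈ [8, 46]  (≈ [8.0000, 46.0000])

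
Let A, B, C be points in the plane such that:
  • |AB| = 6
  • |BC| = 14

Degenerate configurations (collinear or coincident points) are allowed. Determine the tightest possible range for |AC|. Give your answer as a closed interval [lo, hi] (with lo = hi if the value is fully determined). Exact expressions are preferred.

|AB| ∈ {6}
|BC| ∈ {14}
|AC| ∈ [8, 20]

|AC| ∈ [8, 20]  (≈ [8.0000, 20.0000])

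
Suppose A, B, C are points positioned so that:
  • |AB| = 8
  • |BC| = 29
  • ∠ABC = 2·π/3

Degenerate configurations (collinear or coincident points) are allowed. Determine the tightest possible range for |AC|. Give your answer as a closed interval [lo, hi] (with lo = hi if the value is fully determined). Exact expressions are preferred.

|AB| ∈ {8}
|BC| ∈ {29}
|AC| ∈ {√(1137)}

|AC| = √(1137)  (≈ 33.7194)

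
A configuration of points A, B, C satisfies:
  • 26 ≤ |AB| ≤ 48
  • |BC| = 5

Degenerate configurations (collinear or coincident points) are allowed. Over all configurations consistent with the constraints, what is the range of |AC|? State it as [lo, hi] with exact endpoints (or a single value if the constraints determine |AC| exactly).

|AC| ∈ [21, 53]  (≈ [21.0000, 53.0000])

|AB| ∈ [26, 48]
|BC| ∈ {5}
|AC| ∈ [21, 53]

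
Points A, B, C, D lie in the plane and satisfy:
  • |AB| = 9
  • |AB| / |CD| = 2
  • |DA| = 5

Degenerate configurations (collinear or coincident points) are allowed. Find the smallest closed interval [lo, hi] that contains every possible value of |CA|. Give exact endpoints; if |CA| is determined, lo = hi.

|CA| ∈ [1/2, 19/2]  (≈ [0.5000, 9.5000])

|AB| ∈ {9}
|AD| ∈ {5}
|CD| ∈ {9/2}
|BD| ∈ [4, 14]
|AC| ∈ [1/2, 19/2]
|BC| ∈ [0, 37/2]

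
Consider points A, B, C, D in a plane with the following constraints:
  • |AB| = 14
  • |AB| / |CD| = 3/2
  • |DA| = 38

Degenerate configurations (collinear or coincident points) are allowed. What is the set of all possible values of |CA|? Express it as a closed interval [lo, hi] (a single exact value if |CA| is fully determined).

|AB| ∈ {14}
|AD| ∈ {38}
|CD| ∈ {28/3}
|BD| ∈ [24, 52]
|AC| ∈ [86/3, 142/3]
|BC| ∈ [44/3, 184/3]

|CA| ∈ [86/3, 142/3]  (≈ [28.6667, 47.3333])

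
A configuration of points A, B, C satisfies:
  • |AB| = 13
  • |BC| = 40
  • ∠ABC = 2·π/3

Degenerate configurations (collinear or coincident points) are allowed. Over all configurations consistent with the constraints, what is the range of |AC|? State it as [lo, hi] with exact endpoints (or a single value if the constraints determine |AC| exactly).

|AB| ∈ {13}
|BC| ∈ {40}
|AC| ∈ {√(2289)}

|AC| = √(2289)  (≈ 47.8435)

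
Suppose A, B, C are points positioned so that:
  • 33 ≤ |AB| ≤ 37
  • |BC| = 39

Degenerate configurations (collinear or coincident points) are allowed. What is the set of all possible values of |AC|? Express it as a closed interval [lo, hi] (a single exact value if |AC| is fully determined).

|AB| ∈ [33, 37]
|BC| ∈ {39}
|AC| ∈ [2, 76]

|AC| ∈ [2, 76]  (≈ [2.0000, 76.0000])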